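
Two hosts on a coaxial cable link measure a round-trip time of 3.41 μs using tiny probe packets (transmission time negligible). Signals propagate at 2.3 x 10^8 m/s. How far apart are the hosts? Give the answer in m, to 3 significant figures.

392 m

One-way propagation = RTT/2 = 1.705 μs.
d = s × t = 2.3e+08 × 1.705e-06 = 392 m.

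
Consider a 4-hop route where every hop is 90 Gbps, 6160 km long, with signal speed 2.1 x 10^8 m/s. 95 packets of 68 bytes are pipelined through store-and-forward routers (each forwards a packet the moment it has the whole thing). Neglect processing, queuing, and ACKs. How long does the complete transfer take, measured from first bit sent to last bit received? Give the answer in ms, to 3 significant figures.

117 ms

Per-hop transmission t_tx = L/R = 544/90000000000 = 6.04444e-06 ms.
Per-hop propagation t_prop = 6160000/210000000 = 29.3333 ms.
Pipeline fill: first packet needs 4·t_tx to clear all hops; remaining 94 packets each add one t_tx.
Total = (4+95-1)·t_tx + 4·t_prop = 98·6.04444e-06 + 4·29.3333 = 117 ms.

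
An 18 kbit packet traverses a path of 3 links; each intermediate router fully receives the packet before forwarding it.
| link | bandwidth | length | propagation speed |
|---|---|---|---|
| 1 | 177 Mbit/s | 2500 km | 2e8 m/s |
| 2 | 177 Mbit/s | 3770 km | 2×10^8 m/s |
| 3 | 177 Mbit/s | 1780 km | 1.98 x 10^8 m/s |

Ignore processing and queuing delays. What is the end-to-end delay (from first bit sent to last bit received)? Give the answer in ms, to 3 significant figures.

L = 18000 bits.
Transmission delay per hop = L/R = 18000/177000000 = 0.101695 ms; 3 hops → 0.305085 ms.
Propagation delays (d/s per hop): 12.5, 18.85, 8.9899 ms; sum = 40.3399 ms.
End-to-end = 40.6 ms.

40.6 ms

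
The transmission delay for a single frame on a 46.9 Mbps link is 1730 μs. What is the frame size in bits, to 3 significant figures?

81100 bits

L = R × t_tx = 46900000 b/s × 0.00173 s = 81137 bits.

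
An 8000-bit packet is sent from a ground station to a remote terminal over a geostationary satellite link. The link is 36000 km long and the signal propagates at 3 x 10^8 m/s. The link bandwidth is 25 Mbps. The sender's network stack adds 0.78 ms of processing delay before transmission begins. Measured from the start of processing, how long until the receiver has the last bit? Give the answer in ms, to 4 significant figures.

121.1 ms

Transmission delay = L/R = 8000 / 25000000 = 0.32 ms.
Propagation delay = d/s = 36000000 m / 300000000 m/s = 120 ms.
Plus processing delay 0.78 ms = 0.78 ms.
Total = 121.1 ms.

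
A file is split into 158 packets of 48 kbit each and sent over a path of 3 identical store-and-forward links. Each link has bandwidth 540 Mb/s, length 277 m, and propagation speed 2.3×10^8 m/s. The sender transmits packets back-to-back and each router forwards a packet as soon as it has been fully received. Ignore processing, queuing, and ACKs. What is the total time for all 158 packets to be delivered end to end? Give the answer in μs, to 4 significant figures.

Per-hop transmission t_tx = L/R = 48000/540000000 = 88.8889 μs.
Per-hop propagation t_prop = 277/2.3e+08 = 1.20435 μs.
Pipeline fill: first packet needs 3·t_tx to clear all hops; remaining 157 packets each add one t_tx.
Total = (3+158-1)·t_tx + 3·t_prop = 160·88.8889 + 3·1.20435 = 14230 μs.

14230 μs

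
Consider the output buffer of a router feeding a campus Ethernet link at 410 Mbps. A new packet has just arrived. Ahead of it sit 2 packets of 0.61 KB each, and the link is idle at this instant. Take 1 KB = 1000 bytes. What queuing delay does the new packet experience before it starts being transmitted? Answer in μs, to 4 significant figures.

Each queued packet: L/R = 4880/410000000 = 11.9024 μs.
2 queued → 23.8049 μs.
Queuing delay = 23.80 μs.

23.80 μs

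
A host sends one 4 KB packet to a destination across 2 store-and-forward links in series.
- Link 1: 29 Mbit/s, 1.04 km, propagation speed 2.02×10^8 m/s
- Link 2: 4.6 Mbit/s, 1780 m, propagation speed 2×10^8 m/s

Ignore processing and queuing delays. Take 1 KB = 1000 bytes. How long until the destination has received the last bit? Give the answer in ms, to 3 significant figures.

8.07 ms

L = 32000 bits.
Transmission delays (L/R per hop): 1.10345, 6.95652 ms; sum = 8.05997 ms.
Propagation delays (d/s per hop): 0.00514851, 0.0089 ms; sum = 0.0140485 ms.
End-to-end = 8.07 ms.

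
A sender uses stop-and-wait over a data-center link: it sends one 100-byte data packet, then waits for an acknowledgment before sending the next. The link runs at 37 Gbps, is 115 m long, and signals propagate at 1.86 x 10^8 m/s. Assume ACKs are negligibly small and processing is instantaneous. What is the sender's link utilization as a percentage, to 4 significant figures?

1.718 %

t_tx = L/R = 800/37000000000 = 2.16216e-08 s.
t_prop = 115/186000000 = 6.1828e-07 s; RTT = 1.23656e-06 s.
Cycle = t_tx + RTT = 1.25818e-06 s.
Utilization = t_tx / cycle = 2.16216e-08/1.25818e-06 = 1.718 %.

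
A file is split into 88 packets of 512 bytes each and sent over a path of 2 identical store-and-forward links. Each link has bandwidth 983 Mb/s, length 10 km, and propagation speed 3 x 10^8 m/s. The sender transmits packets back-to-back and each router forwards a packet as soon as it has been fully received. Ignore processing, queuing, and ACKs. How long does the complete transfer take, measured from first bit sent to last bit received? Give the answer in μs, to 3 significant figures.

438 μs

Per-hop transmission t_tx = L/R = 4096/983000000 = 4.16684 μs.
Per-hop propagation t_prop = 10000/300000000 = 33.3333 μs.
Pipeline fill: first packet needs 2·t_tx to clear all hops; remaining 87 packets each add one t_tx.
Total = (2+88-1)·t_tx + 2·t_prop = 89·4.16684 + 2·33.3333 = 438 μs.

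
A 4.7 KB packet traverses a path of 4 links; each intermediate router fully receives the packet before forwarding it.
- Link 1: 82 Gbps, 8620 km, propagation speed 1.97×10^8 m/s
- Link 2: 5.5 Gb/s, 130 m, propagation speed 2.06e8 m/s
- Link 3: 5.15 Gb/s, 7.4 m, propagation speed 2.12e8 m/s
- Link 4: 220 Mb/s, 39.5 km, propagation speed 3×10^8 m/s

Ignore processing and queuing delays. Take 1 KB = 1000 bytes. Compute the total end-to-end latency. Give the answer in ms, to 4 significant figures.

L = 37600 bits.
Transmission delays (L/R per hop): 0.000458537, 0.00683636, 0.00730097, 0.170909 ms; sum = 0.185505 ms.
Propagation delays (d/s per hop): 43.7563, 0.000631068, 3.49057e-05, 0.131667 ms; sum = 43.8887 ms.
End-to-end = 44.07 ms.

44.07 ms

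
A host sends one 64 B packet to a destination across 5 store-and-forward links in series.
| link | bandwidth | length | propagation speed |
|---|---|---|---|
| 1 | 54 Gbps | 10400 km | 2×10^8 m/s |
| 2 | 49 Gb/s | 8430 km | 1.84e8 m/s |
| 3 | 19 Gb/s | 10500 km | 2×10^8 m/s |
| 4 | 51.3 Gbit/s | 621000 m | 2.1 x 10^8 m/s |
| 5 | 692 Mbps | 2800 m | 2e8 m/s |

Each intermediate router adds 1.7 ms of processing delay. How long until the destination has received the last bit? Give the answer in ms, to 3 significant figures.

L = 64 × 8 = 512 bits.
Transmission delays (L/R per hop): 9.48148e-06, 1.0449e-05, 2.69474e-05, 9.98051e-06, 0.000739884 ms; sum = 0.000796743 ms.
Propagation delays (d/s per hop): 52, 45.8152, 52.5, 2.95714, 0.014 ms; sum = 153.286 ms.
Processing at 4 router(s): 4 × 1.7 ms = 6.8 ms.
End-to-end = 160 ms.

160 ms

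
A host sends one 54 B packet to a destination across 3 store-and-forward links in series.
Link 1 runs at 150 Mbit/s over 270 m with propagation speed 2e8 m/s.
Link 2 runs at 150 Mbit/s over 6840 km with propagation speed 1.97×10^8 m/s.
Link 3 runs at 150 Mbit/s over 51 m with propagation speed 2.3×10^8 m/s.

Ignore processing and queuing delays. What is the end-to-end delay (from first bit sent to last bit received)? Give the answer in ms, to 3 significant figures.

34.7 ms

L = 54 × 8 = 432 bits.
Transmission delay per hop = L/R = 432/150000000 = 0.00288 ms; 3 hops → 0.00864 ms.
Propagation delays (d/s per hop): 0.00135, 34.7208, 0.000221739 ms; sum = 34.7224 ms.
End-to-end = 34.7 ms.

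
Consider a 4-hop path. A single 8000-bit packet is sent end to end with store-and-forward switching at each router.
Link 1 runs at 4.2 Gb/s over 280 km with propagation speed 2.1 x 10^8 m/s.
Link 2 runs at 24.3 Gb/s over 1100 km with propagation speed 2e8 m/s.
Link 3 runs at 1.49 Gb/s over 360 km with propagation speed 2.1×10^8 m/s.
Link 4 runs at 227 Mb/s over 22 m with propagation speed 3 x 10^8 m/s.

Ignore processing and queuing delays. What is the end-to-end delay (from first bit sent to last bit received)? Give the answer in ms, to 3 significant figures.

8.59 ms

Transmission delays (L/R per hop): 0.00190476, 0.000329218, 0.00536913, 0.0352423 ms; sum = 0.0428454 ms.
Propagation delays (d/s per hop): 1.33333, 5.5, 1.71429, 7.33333e-05 ms; sum = 8.54769 ms.
End-to-end = 8.59 ms.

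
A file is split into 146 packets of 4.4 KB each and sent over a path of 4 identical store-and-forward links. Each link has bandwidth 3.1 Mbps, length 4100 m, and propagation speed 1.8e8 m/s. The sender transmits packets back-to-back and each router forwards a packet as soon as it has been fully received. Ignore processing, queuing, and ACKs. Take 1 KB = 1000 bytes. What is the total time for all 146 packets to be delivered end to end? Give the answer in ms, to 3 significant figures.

1690 ms

Per-hop transmission t_tx = L/R = 35200/3100000 = 11.3548 ms.
Per-hop propagation t_prop = 4100/180000000 = 0.0227778 ms.
Pipeline fill: first packet needs 4·t_tx to clear all hops; remaining 145 packets each add one t_tx.
Total = (4+146-1)·t_tx + 4·t_prop = 149·11.3548 + 4·0.0227778 = 1690 ms.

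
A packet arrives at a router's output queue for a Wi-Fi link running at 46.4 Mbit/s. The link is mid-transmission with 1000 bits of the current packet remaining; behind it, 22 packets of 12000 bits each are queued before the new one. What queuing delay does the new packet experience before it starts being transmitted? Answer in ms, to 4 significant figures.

Each queued packet: L/R = 12000/46400000 = 0.258621 ms.
22 queued → 5.68966 ms.
Plus remaining 1000 bits of current packet: 0.0215517 ms.
Queuing delay = 5.711 ms.

5.711 ms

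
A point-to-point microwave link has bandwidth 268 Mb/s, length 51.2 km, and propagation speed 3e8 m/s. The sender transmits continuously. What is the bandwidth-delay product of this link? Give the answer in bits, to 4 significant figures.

45740 bits

Propagation delay = 51200 / 300000000 = 0.000170667 s.
BDP = R × t_prop = 268000000 × 0.000170667 = 45738.7 bits.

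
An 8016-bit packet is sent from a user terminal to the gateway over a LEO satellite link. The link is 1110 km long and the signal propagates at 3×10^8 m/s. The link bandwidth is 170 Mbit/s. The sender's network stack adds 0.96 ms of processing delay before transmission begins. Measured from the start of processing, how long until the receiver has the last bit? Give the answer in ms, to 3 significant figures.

Transmission delay = L/R = 8016 / 170000000 = 0.0471529 ms.
Propagation delay = d/s = 1110000 m / 300000000 m/s = 3.7 ms.
Plus processing delay 0.96 ms = 0.96 ms.
Total = 4.71 ms.

4.71 ms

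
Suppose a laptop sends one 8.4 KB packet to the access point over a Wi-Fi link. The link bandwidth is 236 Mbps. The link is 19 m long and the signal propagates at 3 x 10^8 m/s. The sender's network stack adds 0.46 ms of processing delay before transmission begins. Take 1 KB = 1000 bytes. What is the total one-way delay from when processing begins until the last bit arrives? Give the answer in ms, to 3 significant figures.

L = 67200 bits.
Transmission delay = L/R = 67200 / 236000000 = 0.284746 ms.
Propagation delay = d/s = 19 m / 300000000 m/s = 6.33333e-05 ms.
Plus processing delay 0.46 ms = 0.46 ms.
Total = 0.745 ms.

0.745 ms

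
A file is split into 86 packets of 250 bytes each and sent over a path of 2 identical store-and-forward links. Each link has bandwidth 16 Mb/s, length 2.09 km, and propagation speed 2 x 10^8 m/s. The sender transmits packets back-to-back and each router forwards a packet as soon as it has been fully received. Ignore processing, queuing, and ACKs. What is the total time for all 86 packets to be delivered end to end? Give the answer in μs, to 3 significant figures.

Per-hop transmission t_tx = L/R = 2000/16000000 = 125 μs.
Per-hop propagation t_prop = 2090/200000000 = 10.45 μs.
Pipeline fill: first packet needs 2·t_tx to clear all hops; remaining 85 packets each add one t_tx.
Total = (2+86-1)·t_tx + 2·t_prop = 87·125 + 2·10.45 = 10900 μs.

10900 μs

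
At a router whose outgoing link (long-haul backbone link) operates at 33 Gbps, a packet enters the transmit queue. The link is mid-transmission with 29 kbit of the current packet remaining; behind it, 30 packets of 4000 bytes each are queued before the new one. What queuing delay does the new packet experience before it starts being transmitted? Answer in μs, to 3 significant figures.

Each queued packet: L/R = 32000/33000000000 = 0.969697 μs.
30 queued → 29.0909 μs.
Plus remaining 29000 bits of current packet: 0.878788 μs.
Queuing delay = 30.0 μs.

30.0 μs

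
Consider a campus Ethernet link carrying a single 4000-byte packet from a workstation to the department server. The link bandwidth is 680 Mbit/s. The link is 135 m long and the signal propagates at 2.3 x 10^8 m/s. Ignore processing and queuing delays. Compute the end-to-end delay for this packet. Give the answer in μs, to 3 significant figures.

47.6 μs

L = 4000 × 8 = 32000 bits.
Transmission delay = L/R = 32000 / 680000000 = 47.0588 μs.
Propagation delay = d/s = 135 m / 2.3e+08 m/s = 0.586957 μs.
Total = 47.6 μs.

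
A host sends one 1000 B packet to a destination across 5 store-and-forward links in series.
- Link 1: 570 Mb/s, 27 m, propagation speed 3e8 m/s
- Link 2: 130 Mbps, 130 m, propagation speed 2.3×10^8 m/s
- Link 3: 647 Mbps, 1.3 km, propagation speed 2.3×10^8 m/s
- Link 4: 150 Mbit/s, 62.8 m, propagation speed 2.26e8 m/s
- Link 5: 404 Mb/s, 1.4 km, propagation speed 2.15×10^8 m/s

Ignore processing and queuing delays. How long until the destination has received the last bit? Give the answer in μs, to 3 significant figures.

L = 1000 × 8 = 8000 bits.
Transmission delays (L/R per hop): 14.0351, 61.5385, 12.3648, 53.3333, 19.802 μs; sum = 161.074 μs.
Propagation delays (d/s per hop): 0.09, 0.565217, 5.65217, 0.277876, 6.51163 μs; sum = 13.0969 μs.
End-to-end = 174 μs.

174 μs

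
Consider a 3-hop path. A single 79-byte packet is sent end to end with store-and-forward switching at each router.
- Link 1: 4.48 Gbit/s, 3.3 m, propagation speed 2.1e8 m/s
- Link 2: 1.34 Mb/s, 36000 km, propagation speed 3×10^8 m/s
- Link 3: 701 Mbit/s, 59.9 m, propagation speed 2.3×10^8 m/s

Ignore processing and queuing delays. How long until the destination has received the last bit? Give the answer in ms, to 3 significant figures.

L = 79 × 8 = 632 bits.
Transmission delays (L/R per hop): 0.000141071, 0.471642, 0.000901569 ms; sum = 0.472684 ms.
Propagation delays (d/s per hop): 1.57143e-05, 120, 0.000260435 ms; sum = 120 ms.
End-to-end = 120 ms.

120 ms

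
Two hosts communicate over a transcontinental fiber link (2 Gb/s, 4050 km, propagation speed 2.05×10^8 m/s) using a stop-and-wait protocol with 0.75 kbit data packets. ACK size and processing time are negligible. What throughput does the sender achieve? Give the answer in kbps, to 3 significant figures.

19.0 kbps

t_tx = L/R = 750/2000000000 = 3.75e-07 s.
t_prop = 4050000/2.05e+08 = 0.0197561 s; RTT = 0.0395122 s.
Cycle = t_tx + RTT = 0.0395126 s.
Throughput = L / cycle = 750 / 0.0395126 = 19.0 kbps.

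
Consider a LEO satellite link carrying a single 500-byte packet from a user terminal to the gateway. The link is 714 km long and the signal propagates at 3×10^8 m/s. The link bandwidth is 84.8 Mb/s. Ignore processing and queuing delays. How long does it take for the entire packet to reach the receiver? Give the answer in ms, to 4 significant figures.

2.427 ms

L = 500 × 8 = 4000 bits.
Transmission delay = L/R = 4000 / 84800000 = 0.0471698 ms.
Propagation delay = d/s = 714000 m / 300000000 m/s = 2.38 ms.
Total = 2.427 ms.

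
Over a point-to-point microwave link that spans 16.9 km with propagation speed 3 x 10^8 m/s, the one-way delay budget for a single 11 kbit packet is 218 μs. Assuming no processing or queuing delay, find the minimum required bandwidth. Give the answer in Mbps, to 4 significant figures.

Propagation delay = 16900 / 300000000 = 56.3333 μs.
Transmission budget = 218 − 56.3333 = 161.667 μs.
R ≥ L / t_tx = 11000 bits / 0.000161667 s = 68.04 Mbps.

68.04 Mbps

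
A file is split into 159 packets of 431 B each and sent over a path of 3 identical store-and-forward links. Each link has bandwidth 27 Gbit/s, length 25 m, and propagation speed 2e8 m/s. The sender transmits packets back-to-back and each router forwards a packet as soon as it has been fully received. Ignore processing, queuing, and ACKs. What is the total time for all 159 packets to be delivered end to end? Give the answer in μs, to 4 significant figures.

20.94 μs

Per-hop transmission t_tx = L/R = 3448/27000000000 = 0.127704 μs.
Per-hop propagation t_prop = 25/200000000 = 0.125 μs.
Pipeline fill: first packet needs 3·t_tx to clear all hops; remaining 158 packets each add one t_tx.
Total = (3+159-1)·t_tx + 3·t_prop = 161·0.127704 + 3·0.125 = 20.94 μs.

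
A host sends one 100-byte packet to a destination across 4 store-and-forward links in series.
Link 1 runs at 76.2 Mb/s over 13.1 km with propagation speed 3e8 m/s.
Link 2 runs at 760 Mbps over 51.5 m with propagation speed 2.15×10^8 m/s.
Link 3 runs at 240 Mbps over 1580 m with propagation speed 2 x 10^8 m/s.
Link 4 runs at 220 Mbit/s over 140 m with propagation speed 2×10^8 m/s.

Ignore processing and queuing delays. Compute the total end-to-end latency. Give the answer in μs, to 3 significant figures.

L = 100 × 8 = 800 bits.
Transmission delays (L/R per hop): 10.4987, 1.05263, 3.33333, 3.63636 μs; sum = 18.521 μs.
Propagation delays (d/s per hop): 43.6667, 0.239535, 7.9, 0.7 μs; sum = 52.5062 μs.
End-to-end = 71.0 μs.

71.0 μs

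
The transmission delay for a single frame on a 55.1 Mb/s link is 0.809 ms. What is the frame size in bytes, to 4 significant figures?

5572 bytes

L = R × t_tx = 55100000 b/s × 0.000809 s = 44575.9 bits.
In bytes: 44575.9 / 8 = 5572 bytes.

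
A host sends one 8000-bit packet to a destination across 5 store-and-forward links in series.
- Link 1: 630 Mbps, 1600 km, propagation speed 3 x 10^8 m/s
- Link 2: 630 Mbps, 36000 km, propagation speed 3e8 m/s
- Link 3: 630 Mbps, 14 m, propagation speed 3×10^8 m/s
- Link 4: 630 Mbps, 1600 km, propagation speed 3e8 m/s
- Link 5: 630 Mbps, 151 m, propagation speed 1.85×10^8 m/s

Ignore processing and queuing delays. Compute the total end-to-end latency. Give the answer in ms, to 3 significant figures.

Transmission delay per hop = L/R = 8000/630000000 = 0.0126984 ms; 5 hops → 0.0634921 ms.
Propagation delays (d/s per hop): 5.33333, 120, 4.66667e-05, 5.33333, 0.000816216 ms; sum = 130.668 ms.
End-to-end = 131 ms.

131 ms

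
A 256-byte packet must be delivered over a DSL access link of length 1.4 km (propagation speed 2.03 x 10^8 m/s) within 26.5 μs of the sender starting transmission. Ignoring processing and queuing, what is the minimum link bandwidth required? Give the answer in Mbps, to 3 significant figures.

L = 2048 bits.
Propagation delay = 1400 / 2.03e+08 = 6.89655 μs.
Transmission budget = 26.5 − 6.89655 = 19.6034 μs.
R ≥ L / t_tx = 2048 bits / 1.96034e-05 s = 104 Mbps.

104 Mbps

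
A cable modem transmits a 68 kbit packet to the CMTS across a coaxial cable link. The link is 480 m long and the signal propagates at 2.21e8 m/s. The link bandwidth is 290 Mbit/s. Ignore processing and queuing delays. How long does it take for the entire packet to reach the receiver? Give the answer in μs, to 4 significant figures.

L = 68000 bits.
Transmission delay = L/R = 68000 / 290000000 = 234.483 μs.
Propagation delay = d/s = 480 m / 221000000 m/s = 2.17195 μs.
Total = 236.7 μs.

236.7 μs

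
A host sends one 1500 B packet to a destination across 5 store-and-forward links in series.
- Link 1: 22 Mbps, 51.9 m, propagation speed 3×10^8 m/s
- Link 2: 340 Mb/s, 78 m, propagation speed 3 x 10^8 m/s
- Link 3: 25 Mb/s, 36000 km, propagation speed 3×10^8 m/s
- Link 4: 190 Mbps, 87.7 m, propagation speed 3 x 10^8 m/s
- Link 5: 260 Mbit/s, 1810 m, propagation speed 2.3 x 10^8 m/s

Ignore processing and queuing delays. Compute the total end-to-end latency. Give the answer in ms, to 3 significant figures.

L = 1500 × 8 = 12000 bits.
Transmission delays (L/R per hop): 0.545455, 0.0352941, 0.48, 0.0631579, 0.0461538 ms; sum = 1.17006 ms.
Propagation delays (d/s per hop): 0.000173, 0.00026, 120, 0.000292333, 0.00786957 ms; sum = 120.009 ms.
End-to-end = 121 ms.

121 ms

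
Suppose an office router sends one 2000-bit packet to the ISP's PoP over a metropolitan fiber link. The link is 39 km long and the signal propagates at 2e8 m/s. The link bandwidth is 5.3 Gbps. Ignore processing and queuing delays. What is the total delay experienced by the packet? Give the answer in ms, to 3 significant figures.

Transmission delay = L/R = 2000 / 5300000000 = 0.000377358 ms.
Propagation delay = d/s = 39000 m / 200000000 m/s = 0.195 ms.
Total = 0.195 ms.

0.195 ms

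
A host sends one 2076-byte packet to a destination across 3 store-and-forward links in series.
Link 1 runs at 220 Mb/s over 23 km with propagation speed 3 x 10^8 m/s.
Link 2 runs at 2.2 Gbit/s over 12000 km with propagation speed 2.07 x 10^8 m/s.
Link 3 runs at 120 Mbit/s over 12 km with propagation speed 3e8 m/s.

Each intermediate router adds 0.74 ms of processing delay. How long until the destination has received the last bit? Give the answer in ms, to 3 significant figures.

59.8 ms

L = 2076 × 8 = 16608 bits.
Transmission delays (L/R per hop): 0.0754909, 0.00754909, 0.1384 ms; sum = 0.22144 ms.
Propagation delays (d/s per hop): 0.0766667, 57.971, 0.04 ms; sum = 58.0877 ms.
Processing at 2 router(s): 2 × 0.74 ms = 1.48 ms.
End-to-end = 59.8 ms.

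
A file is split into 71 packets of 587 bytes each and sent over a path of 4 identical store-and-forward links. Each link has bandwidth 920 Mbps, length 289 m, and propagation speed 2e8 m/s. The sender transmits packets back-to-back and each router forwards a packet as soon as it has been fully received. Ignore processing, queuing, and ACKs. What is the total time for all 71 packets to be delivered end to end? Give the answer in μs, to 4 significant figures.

383.5 μs

Per-hop transmission t_tx = L/R = 4696/920000000 = 5.10435 μs.
Per-hop propagation t_prop = 289/200000000 = 1.445 μs.
Pipeline fill: first packet needs 4·t_tx to clear all hops; remaining 70 packets each add one t_tx.
Total = (4+71-1)·t_tx + 4·t_prop = 74·5.10435 + 4·1.445 = 383.5 μs.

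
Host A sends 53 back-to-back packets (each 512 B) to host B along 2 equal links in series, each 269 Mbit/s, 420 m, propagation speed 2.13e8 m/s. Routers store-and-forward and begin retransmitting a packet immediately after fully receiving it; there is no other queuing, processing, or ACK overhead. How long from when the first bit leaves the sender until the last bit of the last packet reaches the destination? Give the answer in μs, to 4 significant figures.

Per-hop transmission t_tx = L/R = 4096/269000000 = 15.2268 μs.
Per-hop propagation t_prop = 420/213000000 = 1.97183 μs.
Pipeline fill: first packet needs 2·t_tx to clear all hops; remaining 52 packets each add one t_tx.
Total = (2+53-1)·t_tx + 2·t_prop = 54·15.2268 + 2·1.97183 = 826.2 μs.

826.2 μs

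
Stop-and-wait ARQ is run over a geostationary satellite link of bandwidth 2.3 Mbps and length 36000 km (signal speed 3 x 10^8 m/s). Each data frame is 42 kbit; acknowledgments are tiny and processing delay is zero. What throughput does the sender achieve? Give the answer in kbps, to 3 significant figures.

t_tx = L/R = 42000/2300000 = 0.0182609 s.
t_prop = 36000000/300000000 = 0.12 s; RTT = 0.24 s.
Cycle = t_tx + RTT = 0.258261 s.
Throughput = L / cycle = 42000 / 0.258261 = 163 kbps.

163 kbps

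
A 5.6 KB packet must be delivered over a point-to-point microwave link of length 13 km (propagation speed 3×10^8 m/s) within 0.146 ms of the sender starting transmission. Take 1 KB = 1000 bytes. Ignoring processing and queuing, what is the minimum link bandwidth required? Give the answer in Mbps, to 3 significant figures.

L = 44800 bits.
Propagation delay = 13000 / 300000000 = 0.0433333 ms.
Transmission budget = 0.146 − 0.0433333 = 0.102667 ms.
R ≥ L / t_tx = 44800 bits / 0.000102667 s = 436 Mbps.

436 Mbps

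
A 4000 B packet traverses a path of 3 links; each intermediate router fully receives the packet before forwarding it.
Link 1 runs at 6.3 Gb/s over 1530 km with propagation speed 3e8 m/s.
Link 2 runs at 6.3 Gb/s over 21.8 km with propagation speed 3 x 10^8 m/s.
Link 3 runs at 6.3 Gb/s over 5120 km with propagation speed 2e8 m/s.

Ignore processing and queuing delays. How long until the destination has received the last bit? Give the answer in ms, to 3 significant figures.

L = 4000 × 8 = 32000 bits.
Transmission delay per hop = L/R = 32000/6300000000 = 0.00507937 ms; 3 hops → 0.0152381 ms.
Propagation delays (d/s per hop): 5.1, 0.0726667, 25.6 ms; sum = 30.7727 ms.
End-to-end = 30.8 ms.

30.8 ms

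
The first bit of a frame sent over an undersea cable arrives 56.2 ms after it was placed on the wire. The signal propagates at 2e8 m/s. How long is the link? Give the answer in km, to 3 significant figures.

11200 km

d = s × t_prop = 200000000 × 0.0562 = 11200 km.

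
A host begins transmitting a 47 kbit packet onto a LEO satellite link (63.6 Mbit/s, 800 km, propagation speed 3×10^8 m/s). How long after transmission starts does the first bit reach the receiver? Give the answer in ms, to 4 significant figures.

First bit experiences only propagation delay: d/s = 800000/300000000 = 2.667 ms.

2.667 ms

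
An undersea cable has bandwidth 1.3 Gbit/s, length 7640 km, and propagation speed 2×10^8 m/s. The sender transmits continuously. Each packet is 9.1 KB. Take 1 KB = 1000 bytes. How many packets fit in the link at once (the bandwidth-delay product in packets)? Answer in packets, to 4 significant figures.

682.1 packets

Propagation delay = 7640000 / 200000000 = 0.0382 s.
BDP = R × t_prop = 1300000000 × 0.0382 = 49660000 bits.
In packets of 72800 bits: 682.1 packets.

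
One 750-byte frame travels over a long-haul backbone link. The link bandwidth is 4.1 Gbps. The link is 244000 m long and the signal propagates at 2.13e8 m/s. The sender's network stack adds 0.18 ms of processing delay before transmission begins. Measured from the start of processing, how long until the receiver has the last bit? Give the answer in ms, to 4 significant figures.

L = 750 × 8 = 6000 bits.
Transmission delay = L/R = 6000 / 4.1e+09 = 0.00146341 ms.
Propagation delay = d/s = 244000 m / 213000000 m/s = 1.14554 ms.
Plus processing delay 0.18 ms = 0.18 ms.
Total = 1.327 ms.

1.327 ms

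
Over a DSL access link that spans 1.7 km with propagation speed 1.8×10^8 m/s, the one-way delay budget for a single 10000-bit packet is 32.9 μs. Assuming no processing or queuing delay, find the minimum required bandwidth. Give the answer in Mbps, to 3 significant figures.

426 Mbps

Propagation delay = 1700 / 180000000 = 9.44444 μs.
Transmission budget = 32.9 − 9.44444 = 23.4556 μs.
R ≥ L / t_tx = 10000 bits / 2.34556e-05 s = 426 Mbps.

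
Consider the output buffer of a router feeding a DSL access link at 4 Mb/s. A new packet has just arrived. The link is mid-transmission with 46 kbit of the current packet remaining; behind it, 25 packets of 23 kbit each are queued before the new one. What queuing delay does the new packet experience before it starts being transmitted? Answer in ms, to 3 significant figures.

155 ms

Each queued packet: L/R = 23000/4000000 = 5.75 ms.
25 queued → 143.75 ms.
Plus remaining 46000 bits of current packet: 11.5 ms.
Queuing delay = 155 ms.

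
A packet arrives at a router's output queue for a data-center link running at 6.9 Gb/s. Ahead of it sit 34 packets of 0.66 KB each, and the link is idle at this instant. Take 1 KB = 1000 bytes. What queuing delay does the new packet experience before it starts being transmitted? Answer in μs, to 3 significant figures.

26.0 μs

Each queued packet: L/R = 5280/6900000000 = 0.765217 μs.
34 queued → 26.0174 μs.
Queuing delay = 26.0 μs.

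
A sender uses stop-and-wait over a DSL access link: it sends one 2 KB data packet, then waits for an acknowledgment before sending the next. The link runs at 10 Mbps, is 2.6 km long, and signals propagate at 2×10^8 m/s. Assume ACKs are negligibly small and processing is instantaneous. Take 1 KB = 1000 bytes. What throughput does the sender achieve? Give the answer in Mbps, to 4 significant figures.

9.840 Mbps

t_tx = L/R = 16000/10000000 = 0.0016 s.
t_prop = 2600/200000000 = 1.3e-05 s; RTT = 2.6e-05 s.
Cycle = t_tx + RTT = 0.001626 s.
Throughput = L / cycle = 16000 / 0.001626 = 9.840 Mbps.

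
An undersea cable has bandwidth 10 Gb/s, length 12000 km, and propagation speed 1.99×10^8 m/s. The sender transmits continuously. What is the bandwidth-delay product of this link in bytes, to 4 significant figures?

Propagation delay = 12000000 / 199000000 = 0.0603015 s.
BDP = R × t_prop = 10000000000 × 0.0603015 = 603015000 bits.
In bytes: 603015000/8 = 75380000 bytes.

75380000 bytes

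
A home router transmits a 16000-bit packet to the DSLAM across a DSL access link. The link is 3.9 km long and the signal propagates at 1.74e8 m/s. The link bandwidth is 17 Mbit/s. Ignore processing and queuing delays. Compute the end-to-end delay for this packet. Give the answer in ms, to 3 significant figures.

0.964 ms

Transmission delay = L/R = 16000 / 17000000 = 0.941176 ms.
Propagation delay = d/s = 3900 m / 174000000 m/s = 0.0224138 ms.
Total = 0.964 ms.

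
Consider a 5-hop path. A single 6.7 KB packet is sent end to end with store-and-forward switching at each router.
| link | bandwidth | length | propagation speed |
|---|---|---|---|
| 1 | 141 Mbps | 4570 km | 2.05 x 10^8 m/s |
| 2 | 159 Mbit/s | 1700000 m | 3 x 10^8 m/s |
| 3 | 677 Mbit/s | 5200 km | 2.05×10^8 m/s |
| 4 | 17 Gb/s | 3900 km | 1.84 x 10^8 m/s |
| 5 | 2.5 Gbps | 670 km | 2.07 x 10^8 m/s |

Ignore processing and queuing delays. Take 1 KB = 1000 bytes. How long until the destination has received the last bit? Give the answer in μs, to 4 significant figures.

78580 μs

L = 53600 bits.
Transmission delays (L/R per hop): 380.142, 337.107, 79.1728, 3.15294, 21.44 μs; sum = 821.015 μs.
Propagation delays (d/s per hop): 22292.7, 5666.67, 25365.9, 21195.7, 3236.71 μs; sum = 77757.6 μs.
End-to-end = 78580 μs.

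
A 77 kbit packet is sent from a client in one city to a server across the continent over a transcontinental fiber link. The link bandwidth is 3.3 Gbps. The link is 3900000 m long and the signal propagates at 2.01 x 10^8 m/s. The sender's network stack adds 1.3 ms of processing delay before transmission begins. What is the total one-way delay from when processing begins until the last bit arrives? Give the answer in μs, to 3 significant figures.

20700 μs

L = 77000 bits.
Transmission delay = L/R = 77000 / 3300000000 = 23.3333 μs.
Propagation delay = d/s = 3900000 m / 2.01e+08 m/s = 19403 μs.
Plus processing delay 1.3 ms = 1300 μs.
Total = 20700 μs.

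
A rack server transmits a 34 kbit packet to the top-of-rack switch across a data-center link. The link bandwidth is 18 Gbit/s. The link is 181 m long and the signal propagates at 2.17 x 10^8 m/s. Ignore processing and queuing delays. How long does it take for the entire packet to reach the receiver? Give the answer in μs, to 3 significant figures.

L = 34000 bits.
Transmission delay = L/R = 34000 / 18000000000 = 1.88889 μs.
Propagation delay = d/s = 181 m / 217000000 m/s = 0.834101 μs.
Total = 2.72 μs.

2.72 μs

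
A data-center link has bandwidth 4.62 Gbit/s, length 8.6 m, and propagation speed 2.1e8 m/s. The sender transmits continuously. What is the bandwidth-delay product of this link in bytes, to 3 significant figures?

Propagation delay = 8.6 / 210000000 = 4.09524e-08 s.
BDP = R × t_prop = 4620000000 × 4.09524e-08 = 189.2 bits.
In bytes: 189.2/8 = 23.7 bytes.

23.7 bytes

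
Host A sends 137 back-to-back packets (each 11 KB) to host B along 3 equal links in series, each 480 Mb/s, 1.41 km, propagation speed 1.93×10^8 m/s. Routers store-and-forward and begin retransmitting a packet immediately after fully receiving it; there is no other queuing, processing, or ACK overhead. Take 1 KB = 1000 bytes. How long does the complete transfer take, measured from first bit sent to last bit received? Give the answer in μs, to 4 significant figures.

25510 μs

Per-hop transmission t_tx = L/R = 88000/480000000 = 183.333 μs.
Per-hop propagation t_prop = 1410/193000000 = 7.3057 μs.
Pipeline fill: first packet needs 3·t_tx to clear all hops; remaining 136 packets each add one t_tx.
Total = (3+137-1)·t_tx + 3·t_prop = 139·183.333 + 3·7.3057 = 25510 μs.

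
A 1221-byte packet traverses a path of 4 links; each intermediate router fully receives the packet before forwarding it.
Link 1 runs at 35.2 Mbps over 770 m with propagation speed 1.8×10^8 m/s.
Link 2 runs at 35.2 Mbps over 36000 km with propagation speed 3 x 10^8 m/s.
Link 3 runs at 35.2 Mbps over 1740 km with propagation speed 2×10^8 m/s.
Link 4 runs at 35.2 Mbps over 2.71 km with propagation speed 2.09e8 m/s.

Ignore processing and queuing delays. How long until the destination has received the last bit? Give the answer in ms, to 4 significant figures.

L = 1221 × 8 = 9768 bits.
Transmission delay per hop = L/R = 9768/35200000 = 0.2775 ms; 4 hops → 1.11 ms.
Propagation delays (d/s per hop): 0.00427778, 120, 8.7, 0.0129665 ms; sum = 128.717 ms.
End-to-end = 129.8 ms.

129.8 ms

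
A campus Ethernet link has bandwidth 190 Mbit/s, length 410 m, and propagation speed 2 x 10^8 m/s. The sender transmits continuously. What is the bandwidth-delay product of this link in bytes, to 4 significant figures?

Propagation delay = 410 / 200000000 = 2.05e-06 s.
BDP = R × t_prop = 190000000 × 2.05e-06 = 389.5 bits.
In bytes: 389.5/8 = 48.69 bytes.

48.69 bytes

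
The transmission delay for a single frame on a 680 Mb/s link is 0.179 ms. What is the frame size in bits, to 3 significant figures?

122000 bits

L = R × t_tx = 680000000 b/s × 0.000179 s = 121720 bits.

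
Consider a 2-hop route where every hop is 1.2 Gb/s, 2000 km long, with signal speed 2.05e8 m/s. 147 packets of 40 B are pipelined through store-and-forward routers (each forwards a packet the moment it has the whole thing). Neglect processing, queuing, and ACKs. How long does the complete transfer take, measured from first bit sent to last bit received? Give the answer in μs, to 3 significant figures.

Per-hop transmission t_tx = L/R = 320/1200000000 = 0.266667 μs.
Per-hop propagation t_prop = 2000000/2.05e+08 = 9756.1 μs.
Pipeline fill: first packet needs 2·t_tx to clear all hops; remaining 146 packets each add one t_tx.
Total = (2+147-1)·t_tx + 2·t_prop = 148·0.266667 + 2·9756.1 = 19600 μs.

19600 μs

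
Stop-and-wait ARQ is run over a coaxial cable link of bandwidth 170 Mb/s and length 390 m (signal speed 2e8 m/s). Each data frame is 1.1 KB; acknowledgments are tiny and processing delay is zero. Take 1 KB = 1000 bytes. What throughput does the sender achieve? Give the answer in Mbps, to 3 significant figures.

t_tx = L/R = 8800/170000000 = 5.17647e-05 s.
t_prop = 390/200000000 = 1.95e-06 s; RTT = 3.9e-06 s.
Cycle = t_tx + RTT = 5.56647e-05 s.
Throughput = L / cycle = 8800 / 5.56647e-05 = 158 Mbps.

158 Mbps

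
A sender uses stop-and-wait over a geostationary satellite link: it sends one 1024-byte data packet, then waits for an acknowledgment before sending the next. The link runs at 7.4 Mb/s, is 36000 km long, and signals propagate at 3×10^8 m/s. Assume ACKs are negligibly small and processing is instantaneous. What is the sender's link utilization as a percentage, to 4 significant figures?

t_tx = L/R = 8192/7400000 = 0.00110703 s.
t_prop = 36000000/300000000 = 0.12 s; RTT = 0.24 s.
Cycle = t_tx + RTT = 0.241107 s.
Utilization = t_tx / cycle = 0.00110703/0.241107 = 0.4591 %.

0.4591 %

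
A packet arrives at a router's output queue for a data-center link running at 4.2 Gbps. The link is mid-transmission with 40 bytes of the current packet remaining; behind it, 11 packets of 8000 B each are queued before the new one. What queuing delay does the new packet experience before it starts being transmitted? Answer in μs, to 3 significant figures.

168 μs

Each queued packet: L/R = 64000/4200000000 = 15.2381 μs.
11 queued → 167.619 μs.
Plus remaining 320 bits of current packet: 0.0761905 μs.
Queuing delay = 168 μs.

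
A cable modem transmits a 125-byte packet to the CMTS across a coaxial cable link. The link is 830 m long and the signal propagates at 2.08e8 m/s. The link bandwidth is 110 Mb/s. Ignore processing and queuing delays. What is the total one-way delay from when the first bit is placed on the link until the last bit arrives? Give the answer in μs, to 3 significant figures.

13.1 μs

L = 125 × 8 = 1000 bits.
Transmission delay = L/R = 1000 / 110000000 = 9.09091 μs.
Propagation delay = d/s = 830 m / 208000000 m/s = 3.99038 μs.
Total = 13.1 μs.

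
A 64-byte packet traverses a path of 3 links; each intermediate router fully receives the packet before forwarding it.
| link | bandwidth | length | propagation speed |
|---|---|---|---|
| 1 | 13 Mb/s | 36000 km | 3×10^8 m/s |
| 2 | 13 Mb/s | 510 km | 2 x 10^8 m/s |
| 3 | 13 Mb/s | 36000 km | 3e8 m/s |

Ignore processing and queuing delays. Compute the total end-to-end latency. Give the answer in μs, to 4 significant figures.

242700 μs

L = 64 × 8 = 512 bits.
Transmission delay per hop = L/R = 512/13000000 = 39.3846 μs; 3 hops → 118.154 μs.
Propagation delays (d/s per hop): 120000, 2550, 120000 μs; sum = 242550 μs.
End-to-end = 242700 μs.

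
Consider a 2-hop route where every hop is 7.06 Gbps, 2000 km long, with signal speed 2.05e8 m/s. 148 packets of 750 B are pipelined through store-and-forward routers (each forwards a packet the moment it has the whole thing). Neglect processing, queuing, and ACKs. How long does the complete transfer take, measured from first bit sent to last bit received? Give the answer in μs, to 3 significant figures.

19600 μs

Per-hop transmission t_tx = L/R = 6000/7060000000 = 0.849858 μs.
Per-hop propagation t_prop = 2000000/2.05e+08 = 9756.1 μs.
Pipeline fill: first packet needs 2·t_tx to clear all hops; remaining 147 packets each add one t_tx.
Total = (2+148-1)·t_tx + 2·t_prop = 149·0.849858 + 2·9756.1 = 19600 μs.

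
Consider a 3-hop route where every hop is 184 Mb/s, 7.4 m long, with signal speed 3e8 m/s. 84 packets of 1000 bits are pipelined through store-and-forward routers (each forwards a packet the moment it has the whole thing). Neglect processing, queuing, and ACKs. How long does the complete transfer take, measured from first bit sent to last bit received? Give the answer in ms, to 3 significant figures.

Per-hop transmission t_tx = L/R = 1000/184000000 = 0.00543478 ms.
Per-hop propagation t_prop = 7.4/300000000 = 2.46667e-05 ms.
Pipeline fill: first packet needs 3·t_tx to clear all hops; remaining 83 packets each add one t_tx.
Total = (3+84-1)·t_tx + 3·t_prop = 86·0.00543478 + 3·2.46667e-05 = 0.467 ms.

0.467 ms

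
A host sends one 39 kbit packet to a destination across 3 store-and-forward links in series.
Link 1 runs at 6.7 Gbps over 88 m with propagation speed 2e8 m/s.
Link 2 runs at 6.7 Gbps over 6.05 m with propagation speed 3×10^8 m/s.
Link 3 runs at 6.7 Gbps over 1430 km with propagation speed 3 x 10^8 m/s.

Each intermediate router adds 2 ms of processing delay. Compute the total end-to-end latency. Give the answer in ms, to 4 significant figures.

L = 39000 bits.
Transmission delay per hop = L/R = 39000/6700000000 = 0.0058209 ms; 3 hops → 0.0174627 ms.
Propagation delays (d/s per hop): 0.00044, 2.01667e-05, 4.76667 ms; sum = 4.76713 ms.
Processing at 2 router(s): 2 × 2 ms = 4 ms.
End-to-end = 8.785 ms.

8.785 ms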